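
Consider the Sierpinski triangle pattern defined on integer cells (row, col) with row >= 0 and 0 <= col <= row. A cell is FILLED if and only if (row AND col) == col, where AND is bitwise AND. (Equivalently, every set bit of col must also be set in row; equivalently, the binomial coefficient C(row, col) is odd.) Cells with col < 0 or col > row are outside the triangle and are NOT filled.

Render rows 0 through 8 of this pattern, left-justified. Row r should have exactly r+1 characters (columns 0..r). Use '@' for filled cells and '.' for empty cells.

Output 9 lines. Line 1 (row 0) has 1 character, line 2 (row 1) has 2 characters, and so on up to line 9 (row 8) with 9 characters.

Answer: @
@@
@.@
@@@@
@...@
@@..@@
@.@.@.@
@@@@@@@@
@.......@

Derivation:
r0=0: @
r1=1: @@
r2=10: @.@
r3=11: @@@@
r4=100: @...@
r5=101: @@..@@
r6=110: @.@.@.@
r7=111: @@@@@@@@
r8=1000: @.......@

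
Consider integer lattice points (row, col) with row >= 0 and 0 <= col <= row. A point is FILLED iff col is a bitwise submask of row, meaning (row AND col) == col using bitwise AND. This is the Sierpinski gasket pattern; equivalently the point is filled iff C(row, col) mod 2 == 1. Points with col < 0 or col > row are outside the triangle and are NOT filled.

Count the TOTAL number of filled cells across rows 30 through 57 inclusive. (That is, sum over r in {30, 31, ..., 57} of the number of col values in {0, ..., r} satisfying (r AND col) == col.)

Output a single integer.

Answer: 342

Derivation:
r30=11110 pc4: +16 =16
r31=11111 pc5: +32 =48
r32=100000 pc1: +2 =50
r33=100001 pc2: +4 =54
r34=100010 pc2: +4 =58
r35=100011 pc3: +8 =66
r36=100100 pc2: +4 =70
r37=100101 pc3: +8 =78
r38=100110 pc3: +8 =86
r39=100111 pc4: +16 =102
r40=101000 pc2: +4 =106
r41=101001 pc3: +8 =114
r42=101010 pc3: +8 =122
r43=101011 pc4: +16 =138
r44=101100 pc3: +8 =146
r45=101101 pc4: +16 =162
r46=101110 pc4: +16 =178
r47=101111 pc5: +32 =210
r48=110000 pc2: +4 =214
r49=110001 pc3: +8 =222
r50=110010 pc3: +8 =230
r51=110011 pc4: +16 =246
r52=110100 pc3: +8 =254
r53=110101 pc4: +16 =270
r54=110110 pc4: +16 =286
r55=110111 pc5: +32 =318
r56=111000 pc3: +8 =326
r57=111001 pc4: +16 =342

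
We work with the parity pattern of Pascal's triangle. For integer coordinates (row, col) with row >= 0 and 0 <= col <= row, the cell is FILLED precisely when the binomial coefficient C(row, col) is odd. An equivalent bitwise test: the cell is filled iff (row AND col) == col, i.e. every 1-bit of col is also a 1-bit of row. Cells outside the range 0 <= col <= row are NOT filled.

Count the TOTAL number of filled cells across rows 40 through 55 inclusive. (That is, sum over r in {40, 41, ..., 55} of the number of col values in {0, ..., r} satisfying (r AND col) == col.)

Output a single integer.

Answer: 216

Derivation:
r40=101000 pc2: +4 =4
r41=101001 pc3: +8 =12
r42=101010 pc3: +8 =20
r43=101011 pc4: +16 =36
r44=101100 pc3: +8 =44
r45=101101 pc4: +16 =60
r46=101110 pc4: +16 =76
r47=101111 pc5: +32 =108
r48=110000 pc2: +4 =112
r49=110001 pc3: +8 =120
r50=110010 pc3: +8 =128
r51=110011 pc4: +16 =144
r52=110100 pc3: +8 =152
r53=110101 pc4: +16 =168
r54=110110 pc4: +16 =184
r55=110111 pc5: +32 =216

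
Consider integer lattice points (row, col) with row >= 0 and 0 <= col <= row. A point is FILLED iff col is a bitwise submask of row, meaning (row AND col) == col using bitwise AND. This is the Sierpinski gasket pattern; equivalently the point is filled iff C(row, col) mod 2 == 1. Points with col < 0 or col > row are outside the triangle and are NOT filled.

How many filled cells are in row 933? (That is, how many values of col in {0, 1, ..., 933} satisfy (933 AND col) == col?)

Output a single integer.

933 in binary = 1110100101
popcount(933) = number of 1-bits in 1110100101 = 6
A col c satisfies (933 AND c) == c iff every set bit of c is also set in 933; each of the 6 set bits of 933 can independently be on or off in c.
count = 2^6 = 64

Answer: 64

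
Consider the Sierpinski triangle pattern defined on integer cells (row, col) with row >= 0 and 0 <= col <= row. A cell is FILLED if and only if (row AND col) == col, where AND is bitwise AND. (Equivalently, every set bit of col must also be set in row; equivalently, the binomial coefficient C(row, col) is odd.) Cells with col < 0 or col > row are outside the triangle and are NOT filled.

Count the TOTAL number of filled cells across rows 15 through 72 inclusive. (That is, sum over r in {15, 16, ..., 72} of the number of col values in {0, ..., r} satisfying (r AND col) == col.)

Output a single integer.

r15=1111 pc4: +16 =16
r16=10000 pc1: +2 =18
r17=10001 pc2: +4 =22
r18=10010 pc2: +4 =26
r19=10011 pc3: +8 =34
r20=10100 pc2: +4 =38
r21=10101 pc3: +8 =46
r22=10110 pc3: +8 =54
r23=10111 pc4: +16 =70
r24=11000 pc2: +4 =74
r25=11001 pc3: +8 =82
r26=11010 pc3: +8 =90
r27=11011 pc4: +16 =106
r28=11100 pc3: +8 =114
r29=11101 pc4: +16 =130
r30=11110 pc4: +16 =146
r31=11111 pc5: +32 =178
r32=100000 pc1: +2 =180
r33=100001 pc2: +4 =184
r34=100010 pc2: +4 =188
r35=100011 pc3: +8 =196
r36=100100 pc2: +4 =200
r37=100101 pc3: +8 =208
r38=100110 pc3: +8 =216
r39=100111 pc4: +16 =232
r40=101000 pc2: +4 =236
r41=101001 pc3: +8 =244
r42=101010 pc3: +8 =252
r43=101011 pc4: +16 =268
r44=101100 pc3: +8 =276
r45=101101 pc4: +16 =292
r46=101110 pc4: +16 =308
r47=101111 pc5: +32 =340
r48=110000 pc2: +4 =344
r49=110001 pc3: +8 =352
r50=110010 pc3: +8 =360
r51=110011 pc4: +16 =376
r52=110100 pc3: +8 =384
r53=110101 pc4: +16 =400
r54=110110 pc4: +16 =416
r55=110111 pc5: +32 =448
r56=111000 pc3: +8 =456
r57=111001 pc4: +16 =472
r58=111010 pc4: +16 =488
r59=111011 pc5: +32 =520
r60=111100 pc4: +16 =536
r61=111101 pc5: +32 =568
r62=111110 pc5: +32 =600
r63=111111 pc6: +64 =664
r64=1000000 pc1: +2 =666
r65=1000001 pc2: +4 =670
r66=1000010 pc2: +4 =674
r67=1000011 pc3: +8 =682
r68=1000100 pc2: +4 =686
r69=1000101 pc3: +8 =694
r70=1000110 pc3: +8 =702
r71=1000111 pc4: +16 =718
r72=1001000 pc2: +4 =722

Answer: 722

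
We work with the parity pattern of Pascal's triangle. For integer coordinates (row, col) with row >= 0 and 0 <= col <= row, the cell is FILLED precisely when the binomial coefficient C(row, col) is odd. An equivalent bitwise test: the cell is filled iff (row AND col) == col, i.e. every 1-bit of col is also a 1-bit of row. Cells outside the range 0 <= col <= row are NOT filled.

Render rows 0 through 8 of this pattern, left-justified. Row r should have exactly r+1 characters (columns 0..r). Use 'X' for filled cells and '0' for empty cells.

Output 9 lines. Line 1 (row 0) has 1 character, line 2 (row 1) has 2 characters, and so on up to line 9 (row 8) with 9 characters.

Answer: X
XX
X0X
XXXX
X000X
XX00XX
X0X0X0X
XXXXXXXX
X0000000X

Derivation:
r0=0: X
r1=1: XX
r2=10: X0X
r3=11: XXXX
r4=100: X000X
r5=101: XX00XX
r6=110: X0X0X0X
r7=111: XXXXXXXX
r8=1000: X0000000X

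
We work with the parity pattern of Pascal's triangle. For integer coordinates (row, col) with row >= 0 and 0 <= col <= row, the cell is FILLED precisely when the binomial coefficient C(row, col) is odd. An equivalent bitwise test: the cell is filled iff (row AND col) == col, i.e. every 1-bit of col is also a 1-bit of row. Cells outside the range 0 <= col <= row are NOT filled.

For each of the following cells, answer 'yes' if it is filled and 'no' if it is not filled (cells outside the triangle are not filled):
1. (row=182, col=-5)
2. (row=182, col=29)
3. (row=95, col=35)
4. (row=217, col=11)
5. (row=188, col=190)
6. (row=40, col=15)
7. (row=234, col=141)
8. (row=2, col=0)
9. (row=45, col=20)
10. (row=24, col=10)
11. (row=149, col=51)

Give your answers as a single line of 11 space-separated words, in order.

Answer: no no no no no no no yes no no no

Derivation:
(182,-5): col outside [0, 182] -> not filled
(182,29): row=0b10110110, col=0b11101, row AND col = 0b10100 = 20; 20 != 29 -> empty
(95,35): row=0b1011111, col=0b100011, row AND col = 0b11 = 3; 3 != 35 -> empty
(217,11): row=0b11011001, col=0b1011, row AND col = 0b1001 = 9; 9 != 11 -> empty
(188,190): col outside [0, 188] -> not filled
(40,15): row=0b101000, col=0b1111, row AND col = 0b1000 = 8; 8 != 15 -> empty
(234,141): row=0b11101010, col=0b10001101, row AND col = 0b10001000 = 136; 136 != 141 -> empty
(2,0): row=0b10, col=0b0, row AND col = 0b0 = 0; 0 == 0 -> filled
(45,20): row=0b101101, col=0b10100, row AND col = 0b100 = 4; 4 != 20 -> empty
(24,10): row=0b11000, col=0b1010, row AND col = 0b1000 = 8; 8 != 10 -> empty
(149,51): row=0b10010101, col=0b110011, row AND col = 0b10001 = 17; 17 != 51 -> empty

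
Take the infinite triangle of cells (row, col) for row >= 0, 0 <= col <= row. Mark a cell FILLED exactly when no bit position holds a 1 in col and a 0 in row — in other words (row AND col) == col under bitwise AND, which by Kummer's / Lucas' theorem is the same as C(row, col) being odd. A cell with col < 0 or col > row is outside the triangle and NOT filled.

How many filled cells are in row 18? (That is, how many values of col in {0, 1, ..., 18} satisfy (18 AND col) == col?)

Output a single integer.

18 in binary = 10010
popcount(18) = number of 1-bits in 10010 = 2
A col c satisfies (18 AND c) == c iff every set bit of c is also set in 18; each of the 2 set bits of 18 can independently be on or off in c.
count = 2^2 = 4

Answer: 4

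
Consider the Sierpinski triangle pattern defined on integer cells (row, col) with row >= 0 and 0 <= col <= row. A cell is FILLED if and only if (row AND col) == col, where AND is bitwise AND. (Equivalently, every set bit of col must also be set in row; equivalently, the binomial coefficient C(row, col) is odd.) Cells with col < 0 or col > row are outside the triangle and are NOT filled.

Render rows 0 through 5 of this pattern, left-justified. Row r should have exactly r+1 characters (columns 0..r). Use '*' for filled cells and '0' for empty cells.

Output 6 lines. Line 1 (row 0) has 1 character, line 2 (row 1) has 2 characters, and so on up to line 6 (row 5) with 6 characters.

r0=0: *
r1=1: **
r2=10: *0*
r3=11: ****
r4=100: *000*
r5=101: **00**

Answer: *
**
*0*
****
*000*
**00**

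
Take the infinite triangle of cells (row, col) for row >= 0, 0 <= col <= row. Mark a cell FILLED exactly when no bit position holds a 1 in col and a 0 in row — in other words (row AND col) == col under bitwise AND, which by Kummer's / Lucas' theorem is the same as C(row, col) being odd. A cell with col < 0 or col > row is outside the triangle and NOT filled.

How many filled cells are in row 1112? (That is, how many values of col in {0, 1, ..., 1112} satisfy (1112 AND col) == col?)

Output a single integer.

1112 in binary = 10001011000
popcount(1112) = number of 1-bits in 10001011000 = 4
A col c satisfies (1112 AND c) == c iff every set bit of c is also set in 1112; each of the 4 set bits of 1112 can independently be on or off in c.
count = 2^4 = 16

Answer: 16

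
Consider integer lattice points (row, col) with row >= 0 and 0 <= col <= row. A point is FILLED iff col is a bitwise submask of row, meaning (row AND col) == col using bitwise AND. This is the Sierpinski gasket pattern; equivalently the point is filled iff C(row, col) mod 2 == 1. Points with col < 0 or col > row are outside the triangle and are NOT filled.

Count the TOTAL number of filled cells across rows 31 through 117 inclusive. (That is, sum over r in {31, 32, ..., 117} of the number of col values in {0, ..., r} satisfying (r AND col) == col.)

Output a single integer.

Answer: 1448

Derivation:
r31=11111 pc5: +32 =32
r32=100000 pc1: +2 =34
r33=100001 pc2: +4 =38
r34=100010 pc2: +4 =42
r35=100011 pc3: +8 =50
r36=100100 pc2: +4 =54
r37=100101 pc3: +8 =62
r38=100110 pc3: +8 =70
r39=100111 pc4: +16 =86
r40=101000 pc2: +4 =90
r41=101001 pc3: +8 =98
r42=101010 pc3: +8 =106
r43=101011 pc4: +16 =122
r44=101100 pc3: +8 =130
r45=101101 pc4: +16 =146
r46=101110 pc4: +16 =162
r47=101111 pc5: +32 =194
r48=110000 pc2: +4 =198
r49=110001 pc3: +8 =206
r50=110010 pc3: +8 =214
r51=110011 pc4: +16 =230
r52=110100 pc3: +8 =238
r53=110101 pc4: +16 =254
r54=110110 pc4: +16 =270
r55=110111 pc5: +32 =302
r56=111000 pc3: +8 =310
r57=111001 pc4: +16 =326
r58=111010 pc4: +16 =342
r59=111011 pc5: +32 =374
r60=111100 pc4: +16 =390
r61=111101 pc5: +32 =422
r62=111110 pc5: +32 =454
r63=111111 pc6: +64 =518
r64=1000000 pc1: +2 =520
r65=1000001 pc2: +4 =524
r66=1000010 pc2: +4 =528
r67=1000011 pc3: +8 =536
r68=1000100 pc2: +4 =540
r69=1000101 pc3: +8 =548
r70=1000110 pc3: +8 =556
r71=1000111 pc4: +16 =572
r72=1001000 pc2: +4 =576
r73=1001001 pc3: +8 =584
r74=1001010 pc3: +8 =592
r75=1001011 pc4: +16 =608
r76=1001100 pc3: +8 =616
r77=1001101 pc4: +16 =632
r78=1001110 pc4: +16 =648
r79=1001111 pc5: +32 =680
r80=1010000 pc2: +4 =684
r81=1010001 pc3: +8 =692
r82=1010010 pc3: +8 =700
r83=1010011 pc4: +16 =716
r84=1010100 pc3: +8 =724
r85=1010101 pc4: +16 =740
r86=1010110 pc4: +16 =756
r87=1010111 pc5: +32 =788
r88=1011000 pc3: +8 =796
r89=1011001 pc4: +16 =812
r90=1011010 pc4: +16 =828
r91=1011011 pc5: +32 =860
r92=1011100 pc4: +16 =876
r93=1011101 pc5: +32 =908
r94=1011110 pc5: +32 =940
r95=1011111 pc6: +64 =1004
r96=1100000 pc2: +4 =1008
r97=1100001 pc3: +8 =1016
r98=1100010 pc3: +8 =1024
r99=1100011 pc4: +16 =1040
r100=1100100 pc3: +8 =1048
r101=1100101 pc4: +16 =1064
r102=1100110 pc4: +16 =1080
r103=1100111 pc5: +32 =1112
r104=1101000 pc3: +8 =1120
r105=1101001 pc4: +16 =1136
r106=1101010 pc4: +16 =1152
r107=1101011 pc5: +32 =1184
r108=1101100 pc4: +16 =1200
r109=1101101 pc5: +32 =1232
r110=1101110 pc5: +32 =1264
r111=1101111 pc6: +64 =1328
r112=1110000 pc3: +8 =1336
r113=1110001 pc4: +16 =1352
r114=1110010 pc4: +16 =1368
r115=1110011 pc5: +32 =1400
r116=1110100 pc4: +16 =1416
r117=1110101 pc5: +32 =1448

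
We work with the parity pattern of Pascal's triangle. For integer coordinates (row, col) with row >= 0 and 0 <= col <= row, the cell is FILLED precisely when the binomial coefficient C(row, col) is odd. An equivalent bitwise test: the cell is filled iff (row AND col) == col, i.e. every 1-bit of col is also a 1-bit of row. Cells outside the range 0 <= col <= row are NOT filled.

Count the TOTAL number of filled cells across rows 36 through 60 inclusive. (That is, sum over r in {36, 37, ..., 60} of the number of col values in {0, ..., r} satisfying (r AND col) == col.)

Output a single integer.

r36=100100 pc2: +4 =4
r37=100101 pc3: +8 =12
r38=100110 pc3: +8 =20
r39=100111 pc4: +16 =36
r40=101000 pc2: +4 =40
r41=101001 pc3: +8 =48
r42=101010 pc3: +8 =56
r43=101011 pc4: +16 =72
r44=101100 pc3: +8 =80
r45=101101 pc4: +16 =96
r46=101110 pc4: +16 =112
r47=101111 pc5: +32 =144
r48=110000 pc2: +4 =148
r49=110001 pc3: +8 =156
r50=110010 pc3: +8 =164
r51=110011 pc4: +16 =180
r52=110100 pc3: +8 =188
r53=110101 pc4: +16 =204
r54=110110 pc4: +16 =220
r55=110111 pc5: +32 =252
r56=111000 pc3: +8 =260
r57=111001 pc4: +16 =276
r58=111010 pc4: +16 =292
r59=111011 pc5: +32 =324
r60=111100 pc4: +16 =340

Answer: 340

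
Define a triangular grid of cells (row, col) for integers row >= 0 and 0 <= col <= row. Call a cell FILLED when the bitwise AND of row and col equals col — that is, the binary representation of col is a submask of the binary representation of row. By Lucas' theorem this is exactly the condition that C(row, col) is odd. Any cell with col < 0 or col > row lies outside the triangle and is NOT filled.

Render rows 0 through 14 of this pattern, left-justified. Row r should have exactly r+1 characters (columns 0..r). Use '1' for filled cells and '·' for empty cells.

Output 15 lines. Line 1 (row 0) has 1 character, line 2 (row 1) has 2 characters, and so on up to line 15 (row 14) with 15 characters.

r0=0: 1
r1=1: 11
r2=10: 1·1
r3=11: 1111
r4=100: 1···1
r5=101: 11··11
r6=110: 1·1·1·1
r7=111: 11111111
r8=1000: 1·······1
r9=1001: 11······11
r10=1010: 1·1·····1·1
r11=1011: 1111····1111
r12=1100: 1···1···1···1
r13=1101: 11··11··11··11
r14=1110: 1·1·1·1·1·1·1·1

Answer: 1
11
1·1
1111
1···1
11··11
1·1·1·1
11111111
1·······1
11······11
1·1·····1·1
1111····1111
1···1···1···1
11··11··11··11
1·1·1·1·1·1·1·1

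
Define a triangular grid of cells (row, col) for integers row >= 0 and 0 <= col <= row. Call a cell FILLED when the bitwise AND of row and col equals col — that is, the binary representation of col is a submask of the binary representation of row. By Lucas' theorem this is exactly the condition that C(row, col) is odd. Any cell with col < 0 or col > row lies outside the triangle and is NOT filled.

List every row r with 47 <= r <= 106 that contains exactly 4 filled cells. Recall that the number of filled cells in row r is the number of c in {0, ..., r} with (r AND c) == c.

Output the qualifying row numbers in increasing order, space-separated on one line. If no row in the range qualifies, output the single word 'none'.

Row r has 2^popcount(r) filled cells, so we need popcount(r) = log2(4) = 2.
Scan r = 47..106 and keep those with exactly 2 one-bits:
r=47=101111 popcount=5 -> skip
r=48=110000 popcount=2 -> KEEP
r=49=110001 popcount=3 -> skip
r=50=110010 popcount=3 -> skip
r=51=110011 popcount=4 -> skip
r=52=110100 popcount=3 -> skip
r=53=110101 popcount=4 -> skip
r=54=110110 popcount=4 -> skip
r=55=110111 popcount=5 -> skip
r=56=111000 popcount=3 -> skip
r=57=111001 popcount=4 -> skip
r=58=111010 popcount=4 -> skip
r=59=111011 popcount=5 -> skip
r=60=111100 popcount=4 -> skip
r=61=111101 popcount=5 -> skip
r=62=111110 popcount=5 -> skip
r=63=111111 popcount=6 -> skip
r=64=1000000 popcount=1 -> skip
r=65=1000001 popcount=2 -> KEEP
r=66=1000010 popcount=2 -> KEEP
r=67=1000011 popcount=3 -> skip
r=68=1000100 popcount=2 -> KEEP
r=69=1000101 popcount=3 -> skip
r=70=1000110 popcount=3 -> skip
r=71=1000111 popcount=4 -> skip
r=72=1001000 popcount=2 -> KEEP
r=73=1001001 popcount=3 -> skip
r=74=1001010 popcount=3 -> skip
r=75=1001011 popcount=4 -> skip
r=76=1001100 popcount=3 -> skip
r=77=1001101 popcount=4 -> skip
r=78=1001110 popcount=4 -> skip
r=79=1001111 popcount=5 -> skip
r=80=1010000 popcount=2 -> KEEP
r=81=1010001 popcount=3 -> skip
r=82=1010010 popcount=3 -> skip
r=83=1010011 popcount=4 -> skip
r=84=1010100 popcount=3 -> skip
r=85=1010101 popcount=4 -> skip
r=86=1010110 popcount=4 -> skip
r=87=1010111 popcount=5 -> skip
r=88=1011000 popcount=3 -> skip
r=89=1011001 popcount=4 -> skip
r=90=1011010 popcount=4 -> skip
r=91=1011011 popcount=5 -> skip
r=92=1011100 popcount=4 -> skip
r=93=1011101 popcount=5 -> skip
r=94=1011110 popcount=5 -> skip
r=95=1011111 popcount=6 -> skip
r=96=1100000 popcount=2 -> KEEP
r=97=1100001 popcount=3 -> skip
r=98=1100010 popcount=3 -> skip
r=99=1100011 popcount=4 -> skip
r=100=1100100 popcount=3 -> skip
r=101=1100101 popcount=4 -> skip
r=102=1100110 popcount=4 -> skip
r=103=1100111 popcount=5 -> skip
r=104=1101000 popcount=3 -> skip
r=105=1101001 popcount=4 -> skip
r=106=1101010 popcount=4 -> skip
Kept rows: 48 65 66 68 72 80 96

Answer: 48 65 66 68 72 80 96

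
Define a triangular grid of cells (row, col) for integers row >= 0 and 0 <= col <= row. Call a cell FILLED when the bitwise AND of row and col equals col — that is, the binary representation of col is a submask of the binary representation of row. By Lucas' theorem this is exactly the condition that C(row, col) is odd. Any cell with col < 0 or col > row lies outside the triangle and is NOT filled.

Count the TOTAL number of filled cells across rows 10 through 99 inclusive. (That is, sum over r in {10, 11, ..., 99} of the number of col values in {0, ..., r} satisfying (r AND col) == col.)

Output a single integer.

Answer: 1218

Derivation:
r10=1010 pc2: +4 =4
r11=1011 pc3: +8 =12
r12=1100 pc2: +4 =16
r13=1101 pc3: +8 =24
r14=1110 pc3: +8 =32
r15=1111 pc4: +16 =48
r16=10000 pc1: +2 =50
r17=10001 pc2: +4 =54
r18=10010 pc2: +4 =58
r19=10011 pc3: +8 =66
r20=10100 pc2: +4 =70
r21=10101 pc3: +8 =78
r22=10110 pc3: +8 =86
r23=10111 pc4: +16 =102
r24=11000 pc2: +4 =106
r25=11001 pc3: +8 =114
r26=11010 pc3: +8 =122
r27=11011 pc4: +16 =138
r28=11100 pc3: +8 =146
r29=11101 pc4: +16 =162
r30=11110 pc4: +16 =178
r31=11111 pc5: +32 =210
r32=100000 pc1: +2 =212
r33=100001 pc2: +4 =216
r34=100010 pc2: +4 =220
r35=100011 pc3: +8 =228
r36=100100 pc2: +4 =232
r37=100101 pc3: +8 =240
r38=100110 pc3: +8 =248
r39=100111 pc4: +16 =264
r40=101000 pc2: +4 =268
r41=101001 pc3: +8 =276
r42=101010 pc3: +8 =284
r43=101011 pc4: +16 =300
r44=101100 pc3: +8 =308
r45=101101 pc4: +16 =324
r46=101110 pc4: +16 =340
r47=101111 pc5: +32 =372
r48=110000 pc2: +4 =376
r49=110001 pc3: +8 =384
r50=110010 pc3: +8 =392
r51=110011 pc4: +16 =408
r52=110100 pc3: +8 =416
r53=110101 pc4: +16 =432
r54=110110 pc4: +16 =448
r55=110111 pc5: +32 =480
r56=111000 pc3: +8 =488
r57=111001 pc4: +16 =504
r58=111010 pc4: +16 =520
r59=111011 pc5: +32 =552
r60=111100 pc4: +16 =568
r61=111101 pc5: +32 =600
r62=111110 pc5: +32 =632
r63=111111 pc6: +64 =696
r64=1000000 pc1: +2 =698
r65=1000001 pc2: +4 =702
r66=1000010 pc2: +4 =706
r67=1000011 pc3: +8 =714
r68=1000100 pc2: +4 =718
r69=1000101 pc3: +8 =726
r70=1000110 pc3: +8 =734
r71=1000111 pc4: +16 =750
r72=1001000 pc2: +4 =754
r73=1001001 pc3: +8 =762
r74=1001010 pc3: +8 =770
r75=1001011 pc4: +16 =786
r76=1001100 pc3: +8 =794
r77=1001101 pc4: +16 =810
r78=1001110 pc4: +16 =826
r79=1001111 pc5: +32 =858
r80=1010000 pc2: +4 =862
r81=1010001 pc3: +8 =870
r82=1010010 pc3: +8 =878
r83=1010011 pc4: +16 =894
r84=1010100 pc3: +8 =902
r85=1010101 pc4: +16 =918
r86=1010110 pc4: +16 =934
r87=1010111 pc5: +32 =966
r88=1011000 pc3: +8 =974
r89=1011001 pc4: +16 =990
r90=1011010 pc4: +16 =1006
r91=1011011 pc5: +32 =1038
r92=1011100 pc4: +16 =1054
r93=1011101 pc5: +32 =1086
r94=1011110 pc5: +32 =1118
r95=1011111 pc6: +64 =1182
r96=1100000 pc2: +4 =1186
r97=1100001 pc3: +8 =1194
r98=1100010 pc3: +8 =1202
r99=1100011 pc4: +16 =1218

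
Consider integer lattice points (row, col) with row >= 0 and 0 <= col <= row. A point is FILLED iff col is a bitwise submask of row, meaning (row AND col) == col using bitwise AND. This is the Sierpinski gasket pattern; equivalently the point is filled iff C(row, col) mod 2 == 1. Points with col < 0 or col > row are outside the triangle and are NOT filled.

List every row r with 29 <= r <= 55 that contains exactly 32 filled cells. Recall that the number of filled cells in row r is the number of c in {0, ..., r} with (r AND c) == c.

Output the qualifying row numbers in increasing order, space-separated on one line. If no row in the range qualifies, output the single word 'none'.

Row r has 2^popcount(r) filled cells, so we need popcount(r) = log2(32) = 5.
Scan r = 29..55 and keep those with exactly 5 one-bits:
r=29=11101 popcount=4 -> skip
r=30=11110 popcount=4 -> skip
r=31=11111 popcount=5 -> KEEP
r=32=100000 popcount=1 -> skip
r=33=100001 popcount=2 -> skip
r=34=100010 popcount=2 -> skip
r=35=100011 popcount=3 -> skip
r=36=100100 popcount=2 -> skip
r=37=100101 popcount=3 -> skip
r=38=100110 popcount=3 -> skip
r=39=100111 popcount=4 -> skip
r=40=101000 popcount=2 -> skip
r=41=101001 popcount=3 -> skip
r=42=101010 popcount=3 -> skip
r=43=101011 popcount=4 -> skip
r=44=101100 popcount=3 -> skip
r=45=101101 popcount=4 -> skip
r=46=101110 popcount=4 -> skip
r=47=101111 popcount=5 -> KEEP
r=48=110000 popcount=2 -> skip
r=49=110001 popcount=3 -> skip
r=50=110010 popcount=3 -> skip
r=51=110011 popcount=4 -> skip
r=52=110100 popcount=3 -> skip
r=53=110101 popcount=4 -> skip
r=54=110110 popcount=4 -> skip
r=55=110111 popcount=5 -> KEEP
Kept rows: 31 47 55

Answer: 31 47 55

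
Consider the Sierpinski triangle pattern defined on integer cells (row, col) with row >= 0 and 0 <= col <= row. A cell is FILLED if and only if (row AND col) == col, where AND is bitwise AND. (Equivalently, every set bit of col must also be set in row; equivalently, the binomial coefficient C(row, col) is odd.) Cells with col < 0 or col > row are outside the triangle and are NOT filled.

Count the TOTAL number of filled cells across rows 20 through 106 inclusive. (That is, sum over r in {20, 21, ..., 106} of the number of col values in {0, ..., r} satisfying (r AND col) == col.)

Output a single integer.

r20=10100 pc2: +4 =4
r21=10101 pc3: +8 =12
r22=10110 pc3: +8 =20
r23=10111 pc4: +16 =36
r24=11000 pc2: +4 =40
r25=11001 pc3: +8 =48
r26=11010 pc3: +8 =56
r27=11011 pc4: +16 =72
r28=11100 pc3: +8 =80
r29=11101 pc4: +16 =96
r30=11110 pc4: +16 =112
r31=11111 pc5: +32 =144
r32=100000 pc1: +2 =146
r33=100001 pc2: +4 =150
r34=100010 pc2: +4 =154
r35=100011 pc3: +8 =162
r36=100100 pc2: +4 =166
r37=100101 pc3: +8 =174
r38=100110 pc3: +8 =182
r39=100111 pc4: +16 =198
r40=101000 pc2: +4 =202
r41=101001 pc3: +8 =210
r42=101010 pc3: +8 =218
r43=101011 pc4: +16 =234
r44=101100 pc3: +8 =242
r45=101101 pc4: +16 =258
r46=101110 pc4: +16 =274
r47=101111 pc5: +32 =306
r48=110000 pc2: +4 =310
r49=110001 pc3: +8 =318
r50=110010 pc3: +8 =326
r51=110011 pc4: +16 =342
r52=110100 pc3: +8 =350
r53=110101 pc4: +16 =366
r54=110110 pc4: +16 =382
r55=110111 pc5: +32 =414
r56=111000 pc3: +8 =422
r57=111001 pc4: +16 =438
r58=111010 pc4: +16 =454
r59=111011 pc5: +32 =486
r60=111100 pc4: +16 =502
r61=111101 pc5: +32 =534
r62=111110 pc5: +32 =566
r63=111111 pc6: +64 =630
r64=1000000 pc1: +2 =632
r65=1000001 pc2: +4 =636
r66=1000010 pc2: +4 =640
r67=1000011 pc3: +8 =648
r68=1000100 pc2: +4 =652
r69=1000101 pc3: +8 =660
r70=1000110 pc3: +8 =668
r71=1000111 pc4: +16 =684
r72=1001000 pc2: +4 =688
r73=1001001 pc3: +8 =696
r74=1001010 pc3: +8 =704
r75=1001011 pc4: +16 =720
r76=1001100 pc3: +8 =728
r77=1001101 pc4: +16 =744
r78=1001110 pc4: +16 =760
r79=1001111 pc5: +32 =792
r80=1010000 pc2: +4 =796
r81=1010001 pc3: +8 =804
r82=1010010 pc3: +8 =812
r83=1010011 pc4: +16 =828
r84=1010100 pc3: +8 =836
r85=1010101 pc4: +16 =852
r86=1010110 pc4: +16 =868
r87=1010111 pc5: +32 =900
r88=1011000 pc3: +8 =908
r89=1011001 pc4: +16 =924
r90=1011010 pc4: +16 =940
r91=1011011 pc5: +32 =972
r92=1011100 pc4: +16 =988
r93=1011101 pc5: +32 =1020
r94=1011110 pc5: +32 =1052
r95=1011111 pc6: +64 =1116
r96=1100000 pc2: +4 =1120
r97=1100001 pc3: +8 =1128
r98=1100010 pc3: +8 =1136
r99=1100011 pc4: +16 =1152
r100=1100100 pc3: +8 =1160
r101=1100101 pc4: +16 =1176
r102=1100110 pc4: +16 =1192
r103=1100111 pc5: +32 =1224
r104=1101000 pc3: +8 =1232
r105=1101001 pc4: +16 =1248
r106=1101010 pc4: +16 =1264

Answer: 1264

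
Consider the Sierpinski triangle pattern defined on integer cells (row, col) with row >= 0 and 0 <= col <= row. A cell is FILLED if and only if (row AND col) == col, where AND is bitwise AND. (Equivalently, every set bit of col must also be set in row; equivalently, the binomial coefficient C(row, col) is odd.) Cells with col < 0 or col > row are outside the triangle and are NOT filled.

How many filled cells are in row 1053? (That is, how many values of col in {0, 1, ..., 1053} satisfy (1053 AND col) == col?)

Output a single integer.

Answer: 32

Derivation:
1053 in binary = 10000011101
popcount(1053) = number of 1-bits in 10000011101 = 5
A col c satisfies (1053 AND c) == c iff every set bit of c is also set in 1053; each of the 5 set bits of 1053 can independently be on or off in c.
count = 2^5 = 32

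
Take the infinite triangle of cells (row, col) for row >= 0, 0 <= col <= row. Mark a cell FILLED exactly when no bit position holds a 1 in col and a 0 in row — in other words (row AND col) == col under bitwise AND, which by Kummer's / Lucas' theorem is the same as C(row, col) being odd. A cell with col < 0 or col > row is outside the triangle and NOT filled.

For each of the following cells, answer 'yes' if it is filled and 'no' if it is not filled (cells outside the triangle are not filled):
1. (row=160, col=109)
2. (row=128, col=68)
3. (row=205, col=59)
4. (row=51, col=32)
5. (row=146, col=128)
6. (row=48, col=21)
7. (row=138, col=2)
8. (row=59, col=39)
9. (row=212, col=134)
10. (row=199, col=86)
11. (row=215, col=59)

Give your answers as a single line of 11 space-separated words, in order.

(160,109): row=0b10100000, col=0b1101101, row AND col = 0b100000 = 32; 32 != 109 -> empty
(128,68): row=0b10000000, col=0b1000100, row AND col = 0b0 = 0; 0 != 68 -> empty
(205,59): row=0b11001101, col=0b111011, row AND col = 0b1001 = 9; 9 != 59 -> empty
(51,32): row=0b110011, col=0b100000, row AND col = 0b100000 = 32; 32 == 32 -> filled
(146,128): row=0b10010010, col=0b10000000, row AND col = 0b10000000 = 128; 128 == 128 -> filled
(48,21): row=0b110000, col=0b10101, row AND col = 0b10000 = 16; 16 != 21 -> empty
(138,2): row=0b10001010, col=0b10, row AND col = 0b10 = 2; 2 == 2 -> filled
(59,39): row=0b111011, col=0b100111, row AND col = 0b100011 = 35; 35 != 39 -> empty
(212,134): row=0b11010100, col=0b10000110, row AND col = 0b10000100 = 132; 132 != 134 -> empty
(199,86): row=0b11000111, col=0b1010110, row AND col = 0b1000110 = 70; 70 != 86 -> empty
(215,59): row=0b11010111, col=0b111011, row AND col = 0b10011 = 19; 19 != 59 -> empty

Answer: no no no yes yes no yes no no no no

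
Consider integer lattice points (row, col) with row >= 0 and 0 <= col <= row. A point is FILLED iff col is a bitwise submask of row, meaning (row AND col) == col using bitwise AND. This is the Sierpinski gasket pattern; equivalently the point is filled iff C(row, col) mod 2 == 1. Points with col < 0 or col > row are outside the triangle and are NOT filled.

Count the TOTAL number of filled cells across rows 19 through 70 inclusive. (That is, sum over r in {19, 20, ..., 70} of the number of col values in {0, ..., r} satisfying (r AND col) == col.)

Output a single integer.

Answer: 676

Derivation:
r19=10011 pc3: +8 =8
r20=10100 pc2: +4 =12
r21=10101 pc3: +8 =20
r22=10110 pc3: +8 =28
r23=10111 pc4: +16 =44
r24=11000 pc2: +4 =48
r25=11001 pc3: +8 =56
r26=11010 pc3: +8 =64
r27=11011 pc4: +16 =80
r28=11100 pc3: +8 =88
r29=11101 pc4: +16 =104
r30=11110 pc4: +16 =120
r31=11111 pc5: +32 =152
r32=100000 pc1: +2 =154
r33=100001 pc2: +4 =158
r34=100010 pc2: +4 =162
r35=100011 pc3: +8 =170
r36=100100 pc2: +4 =174
r37=100101 pc3: +8 =182
r38=100110 pc3: +8 =190
r39=100111 pc4: +16 =206
r40=101000 pc2: +4 =210
r41=101001 pc3: +8 =218
r42=101010 pc3: +8 =226
r43=101011 pc4: +16 =242
r44=101100 pc3: +8 =250
r45=101101 pc4: +16 =266
r46=101110 pc4: +16 =282
r47=101111 pc5: +32 =314
r48=110000 pc2: +4 =318
r49=110001 pc3: +8 =326
r50=110010 pc3: +8 =334
r51=110011 pc4: +16 =350
r52=110100 pc3: +8 =358
r53=110101 pc4: +16 =374
r54=110110 pc4: +16 =390
r55=110111 pc5: +32 =422
r56=111000 pc3: +8 =430
r57=111001 pc4: +16 =446
r58=111010 pc4: +16 =462
r59=111011 pc5: +32 =494
r60=111100 pc4: +16 =510
r61=111101 pc5: +32 =542
r62=111110 pc5: +32 =574
r63=111111 pc6: +64 =638
r64=1000000 pc1: +2 =640
r65=1000001 pc2: +4 =644
r66=1000010 pc2: +4 =648
r67=1000011 pc3: +8 =656
r68=1000100 pc2: +4 =660
r69=1000101 pc3: +8 =668
r70=1000110 pc3: +8 =676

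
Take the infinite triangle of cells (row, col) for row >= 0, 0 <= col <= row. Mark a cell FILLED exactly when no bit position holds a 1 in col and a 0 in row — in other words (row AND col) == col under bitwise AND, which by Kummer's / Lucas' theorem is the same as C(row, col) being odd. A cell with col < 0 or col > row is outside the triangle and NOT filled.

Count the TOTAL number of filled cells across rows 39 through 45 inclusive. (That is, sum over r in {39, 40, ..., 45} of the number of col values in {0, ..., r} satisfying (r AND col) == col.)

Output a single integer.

Answer: 76

Derivation:
r39=100111 pc4: +16 =16
r40=101000 pc2: +4 =20
r41=101001 pc3: +8 =28
r42=101010 pc3: +8 =36
r43=101011 pc4: +16 =52
r44=101100 pc3: +8 =60
r45=101101 pc4: +16 =76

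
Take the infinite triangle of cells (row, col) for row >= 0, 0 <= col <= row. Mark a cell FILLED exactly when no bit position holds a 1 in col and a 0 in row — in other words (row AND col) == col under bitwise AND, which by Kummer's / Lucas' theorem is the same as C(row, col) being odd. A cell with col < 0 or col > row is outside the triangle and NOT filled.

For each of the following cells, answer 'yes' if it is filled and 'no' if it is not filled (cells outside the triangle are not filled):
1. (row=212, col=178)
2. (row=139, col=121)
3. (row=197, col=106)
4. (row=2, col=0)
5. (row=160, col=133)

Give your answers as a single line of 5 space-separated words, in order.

Answer: no no no yes no

Derivation:
(212,178): row=0b11010100, col=0b10110010, row AND col = 0b10010000 = 144; 144 != 178 -> empty
(139,121): row=0b10001011, col=0b1111001, row AND col = 0b1001 = 9; 9 != 121 -> empty
(197,106): row=0b11000101, col=0b1101010, row AND col = 0b1000000 = 64; 64 != 106 -> empty
(2,0): row=0b10, col=0b0, row AND col = 0b0 = 0; 0 == 0 -> filled
(160,133): row=0b10100000, col=0b10000101, row AND col = 0b10000000 = 128; 128 != 133 -> empty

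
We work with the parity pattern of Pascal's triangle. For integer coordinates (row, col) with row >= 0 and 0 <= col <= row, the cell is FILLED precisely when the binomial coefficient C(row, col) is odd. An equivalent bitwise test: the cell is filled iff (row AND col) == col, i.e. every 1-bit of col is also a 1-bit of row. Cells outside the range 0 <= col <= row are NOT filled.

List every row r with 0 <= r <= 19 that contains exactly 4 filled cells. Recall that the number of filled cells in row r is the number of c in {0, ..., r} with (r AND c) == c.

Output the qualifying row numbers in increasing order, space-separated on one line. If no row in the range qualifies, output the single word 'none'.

Answer: 3 5 6 9 10 12 17 18

Derivation:
Row r has 2^popcount(r) filled cells, so we need popcount(r) = log2(4) = 2.
Scan r = 0..19 and keep those with exactly 2 one-bits:
r=0=0 popcount=0 -> skip
r=1=1 popcount=1 -> skip
r=2=10 popcount=1 -> skip
r=3=11 popcount=2 -> KEEP
r=4=100 popcount=1 -> skip
r=5=101 popcount=2 -> KEEP
r=6=110 popcount=2 -> KEEP
r=7=111 popcount=3 -> skip
r=8=1000 popcount=1 -> skip
r=9=1001 popcount=2 -> KEEP
r=10=1010 popcount=2 -> KEEP
r=11=1011 popcount=3 -> skip
r=12=1100 popcount=2 -> KEEP
r=13=1101 popcount=3 -> skip
r=14=1110 popcount=3 -> skip
r=15=1111 popcount=4 -> skip
r=16=10000 popcount=1 -> skip
r=17=10001 popcount=2 -> KEEP
r=18=10010 popcount=2 -> KEEP
r=19=10011 popcount=3 -> skip
Kept rows: 3 5 6 9 10 12 17 18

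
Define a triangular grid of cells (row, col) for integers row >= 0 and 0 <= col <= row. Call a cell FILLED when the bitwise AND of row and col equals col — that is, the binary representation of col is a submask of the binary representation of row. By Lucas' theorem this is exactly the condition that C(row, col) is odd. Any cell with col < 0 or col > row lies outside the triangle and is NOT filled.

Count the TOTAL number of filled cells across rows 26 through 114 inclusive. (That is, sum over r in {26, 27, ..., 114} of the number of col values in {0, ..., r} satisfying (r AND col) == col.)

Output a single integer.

Answer: 1432

Derivation:
r26=11010 pc3: +8 =8
r27=11011 pc4: +16 =24
r28=11100 pc3: +8 =32
r29=11101 pc4: +16 =48
r30=11110 pc4: +16 =64
r31=11111 pc5: +32 =96
r32=100000 pc1: +2 =98
r33=100001 pc2: +4 =102
r34=100010 pc2: +4 =106
r35=100011 pc3: +8 =114
r36=100100 pc2: +4 =118
r37=100101 pc3: +8 =126
r38=100110 pc3: +8 =134
r39=100111 pc4: +16 =150
r40=101000 pc2: +4 =154
r41=101001 pc3: +8 =162
r42=101010 pc3: +8 =170
r43=101011 pc4: +16 =186
r44=101100 pc3: +8 =194
r45=101101 pc4: +16 =210
r46=101110 pc4: +16 =226
r47=101111 pc5: +32 =258
r48=110000 pc2: +4 =262
r49=110001 pc3: +8 =270
r50=110010 pc3: +8 =278
r51=110011 pc4: +16 =294
r52=110100 pc3: +8 =302
r53=110101 pc4: +16 =318
r54=110110 pc4: +16 =334
r55=110111 pc5: +32 =366
r56=111000 pc3: +8 =374
r57=111001 pc4: +16 =390
r58=111010 pc4: +16 =406
r59=111011 pc5: +32 =438
r60=111100 pc4: +16 =454
r61=111101 pc5: +32 =486
r62=111110 pc5: +32 =518
r63=111111 pc6: +64 =582
r64=1000000 pc1: +2 =584
r65=1000001 pc2: +4 =588
r66=1000010 pc2: +4 =592
r67=1000011 pc3: +8 =600
r68=1000100 pc2: +4 =604
r69=1000101 pc3: +8 =612
r70=1000110 pc3: +8 =620
r71=1000111 pc4: +16 =636
r72=1001000 pc2: +4 =640
r73=1001001 pc3: +8 =648
r74=1001010 pc3: +8 =656
r75=1001011 pc4: +16 =672
r76=1001100 pc3: +8 =680
r77=1001101 pc4: +16 =696
r78=1001110 pc4: +16 =712
r79=1001111 pc5: +32 =744
r80=1010000 pc2: +4 =748
r81=1010001 pc3: +8 =756
r82=1010010 pc3: +8 =764
r83=1010011 pc4: +16 =780
r84=1010100 pc3: +8 =788
r85=1010101 pc4: +16 =804
r86=1010110 pc4: +16 =820
r87=1010111 pc5: +32 =852
r88=1011000 pc3: +8 =860
r89=1011001 pc4: +16 =876
r90=1011010 pc4: +16 =892
r91=1011011 pc5: +32 =924
r92=1011100 pc4: +16 =940
r93=1011101 pc5: +32 =972
r94=1011110 pc5: +32 =1004
r95=1011111 pc6: +64 =1068
r96=1100000 pc2: +4 =1072
r97=1100001 pc3: +8 =1080
r98=1100010 pc3: +8 =1088
r99=1100011 pc4: +16 =1104
r100=1100100 pc3: +8 =1112
r101=1100101 pc4: +16 =1128
r102=1100110 pc4: +16 =1144
r103=1100111 pc5: +32 =1176
r104=1101000 pc3: +8 =1184
r105=1101001 pc4: +16 =1200
r106=1101010 pc4: +16 =1216
r107=1101011 pc5: +32 =1248
r108=1101100 pc4: +16 =1264
r109=1101101 pc5: +32 =1296
r110=1101110 pc5: +32 =1328
r111=1101111 pc6: +64 =1392
r112=1110000 pc3: +8 =1400
r113=1110001 pc4: +16 =1416
r114=1110010 pc4: +16 =1432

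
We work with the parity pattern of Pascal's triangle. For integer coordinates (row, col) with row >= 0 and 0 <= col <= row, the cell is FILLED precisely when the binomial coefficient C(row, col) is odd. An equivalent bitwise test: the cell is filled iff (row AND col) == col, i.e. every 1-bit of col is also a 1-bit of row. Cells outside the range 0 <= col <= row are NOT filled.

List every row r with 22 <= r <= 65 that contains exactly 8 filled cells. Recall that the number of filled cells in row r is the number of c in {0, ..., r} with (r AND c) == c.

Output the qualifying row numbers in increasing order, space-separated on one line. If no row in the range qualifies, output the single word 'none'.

Row r has 2^popcount(r) filled cells, so we need popcount(r) = log2(8) = 3.
Scan r = 22..65 and keep those with exactly 3 one-bits:
r=22=10110 popcount=3 -> KEEP
r=23=10111 popcount=4 -> skip
r=24=11000 popcount=2 -> skip
r=25=11001 popcount=3 -> KEEP
r=26=11010 popcount=3 -> KEEP
r=27=11011 popcount=4 -> skip
r=28=11100 popcount=3 -> KEEP
r=29=11101 popcount=4 -> skip
r=30=11110 popcount=4 -> skip
r=31=11111 popcount=5 -> skip
r=32=100000 popcount=1 -> skip
r=33=100001 popcount=2 -> skip
r=34=100010 popcount=2 -> skip
r=35=100011 popcount=3 -> KEEP
r=36=100100 popcount=2 -> skip
r=37=100101 popcount=3 -> KEEP
r=38=100110 popcount=3 -> KEEP
r=39=100111 popcount=4 -> skip
r=40=101000 popcount=2 -> skip
r=41=101001 popcount=3 -> KEEP
r=42=101010 popcount=3 -> KEEP
r=43=101011 popcount=4 -> skip
r=44=101100 popcount=3 -> KEEP
r=45=101101 popcount=4 -> skip
r=46=101110 popcount=4 -> skip
r=47=101111 popcount=5 -> skip
r=48=110000 popcount=2 -> skip
r=49=110001 popcount=3 -> KEEP
r=50=110010 popcount=3 -> KEEP
r=51=110011 popcount=4 -> skip
r=52=110100 popcount=3 -> KEEP
r=53=110101 popcount=4 -> skip
r=54=110110 popcount=4 -> skip
r=55=110111 popcount=5 -> skip
r=56=111000 popcount=3 -> KEEP
r=57=111001 popcount=4 -> skip
r=58=111010 popcount=4 -> skip
r=59=111011 popcount=5 -> skip
r=60=111100 popcount=4 -> skip
r=61=111101 popcount=5 -> skip
r=62=111110 popcount=5 -> skip
r=63=111111 popcount=6 -> skip
r=64=1000000 popcount=1 -> skip
r=65=1000001 popcount=2 -> skip
Kept rows: 22 25 26 28 35 37 38 41 42 44 49 50 52 56

Answer: 22 25 26 28 35 37 38 41 42 44 49 50 52 56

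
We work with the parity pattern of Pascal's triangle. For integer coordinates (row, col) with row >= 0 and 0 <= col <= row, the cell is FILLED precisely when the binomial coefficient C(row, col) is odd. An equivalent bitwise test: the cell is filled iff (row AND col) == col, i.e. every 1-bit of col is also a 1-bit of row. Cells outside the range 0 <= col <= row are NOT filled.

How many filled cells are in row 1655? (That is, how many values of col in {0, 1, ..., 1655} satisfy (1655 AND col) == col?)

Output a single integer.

1655 in binary = 11001110111
popcount(1655) = number of 1-bits in 11001110111 = 8
A col c satisfies (1655 AND c) == c iff every set bit of c is also set in 1655; each of the 8 set bits of 1655 can independently be on or off in c.
count = 2^8 = 256

Answer: 256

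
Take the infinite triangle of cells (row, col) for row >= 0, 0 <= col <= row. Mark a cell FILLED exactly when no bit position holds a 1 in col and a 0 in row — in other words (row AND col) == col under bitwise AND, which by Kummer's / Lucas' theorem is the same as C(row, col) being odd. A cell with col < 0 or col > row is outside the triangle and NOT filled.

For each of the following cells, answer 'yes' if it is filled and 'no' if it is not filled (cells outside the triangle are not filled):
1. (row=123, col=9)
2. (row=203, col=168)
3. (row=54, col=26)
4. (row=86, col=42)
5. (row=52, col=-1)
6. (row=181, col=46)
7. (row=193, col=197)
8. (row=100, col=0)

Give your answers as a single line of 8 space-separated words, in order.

Answer: yes no no no no no no yes

Derivation:
(123,9): row=0b1111011, col=0b1001, row AND col = 0b1001 = 9; 9 == 9 -> filled
(203,168): row=0b11001011, col=0b10101000, row AND col = 0b10001000 = 136; 136 != 168 -> empty
(54,26): row=0b110110, col=0b11010, row AND col = 0b10010 = 18; 18 != 26 -> empty
(86,42): row=0b1010110, col=0b101010, row AND col = 0b10 = 2; 2 != 42 -> empty
(52,-1): col outside [0, 52] -> not filled
(181,46): row=0b10110101, col=0b101110, row AND col = 0b100100 = 36; 36 != 46 -> empty
(193,197): col outside [0, 193] -> not filled
(100,0): row=0b1100100, col=0b0, row AND col = 0b0 = 0; 0 == 0 -> filled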